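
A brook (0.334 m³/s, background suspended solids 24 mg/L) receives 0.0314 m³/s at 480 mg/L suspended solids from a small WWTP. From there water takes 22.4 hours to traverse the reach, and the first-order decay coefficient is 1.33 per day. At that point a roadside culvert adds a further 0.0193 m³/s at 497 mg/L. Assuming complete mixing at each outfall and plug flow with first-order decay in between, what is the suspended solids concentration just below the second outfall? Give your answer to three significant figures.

Mass balance: C = (0.3340·24.00 + 0.03140·480.0) / 0.3654 = 23.09/0.3654 = 63.19 mg/L; combined flow 0.3654 m³/s.
First-order decay: C = 63.19·exp(−k·t) = 63.19·0.2890 = 18.26 mg/L.
At the second outfall, C = (0.3654·18.26 + 0.01930·497.0) / (0.3654 + 0.01930) = 42.28 mg/L.

42.3 mg/L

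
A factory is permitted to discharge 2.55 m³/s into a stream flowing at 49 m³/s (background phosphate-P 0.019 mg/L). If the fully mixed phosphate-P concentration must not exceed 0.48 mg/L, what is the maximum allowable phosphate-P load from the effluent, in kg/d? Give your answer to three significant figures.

2060 kg/d

Mass balance at the limit: 49.00·0.01900 + 2.550·Cₑ = 51.55·0.48 → Cₑ = 9.338 mg/L.
Load = 2.550 m³/s × 9.338 g/m³ × 86 400 s/d = 2057 kg/d.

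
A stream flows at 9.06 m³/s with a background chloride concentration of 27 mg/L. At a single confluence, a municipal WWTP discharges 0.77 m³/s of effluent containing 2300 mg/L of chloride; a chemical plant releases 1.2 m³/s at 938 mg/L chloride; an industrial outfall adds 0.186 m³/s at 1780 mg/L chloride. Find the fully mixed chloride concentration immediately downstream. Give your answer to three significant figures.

310 mg/L

Mass balance: C = (9.060·27.00 + 0.7700·2300 + 1.200·938.0 + 0.1860·1780) / 11.22 = 3472/11.22 = 309.6 mg/L.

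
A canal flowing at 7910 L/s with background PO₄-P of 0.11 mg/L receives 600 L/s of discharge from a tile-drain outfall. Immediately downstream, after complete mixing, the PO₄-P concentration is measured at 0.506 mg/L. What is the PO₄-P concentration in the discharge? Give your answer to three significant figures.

Mass balance: 7910·0.1100 + 600.0·Cₑ = 8510·0.5060
→ Cₑ = (8510·0.5060 − 7910·0.1100) / 600.0 = 5.727 mg/L.

5.73 mg/L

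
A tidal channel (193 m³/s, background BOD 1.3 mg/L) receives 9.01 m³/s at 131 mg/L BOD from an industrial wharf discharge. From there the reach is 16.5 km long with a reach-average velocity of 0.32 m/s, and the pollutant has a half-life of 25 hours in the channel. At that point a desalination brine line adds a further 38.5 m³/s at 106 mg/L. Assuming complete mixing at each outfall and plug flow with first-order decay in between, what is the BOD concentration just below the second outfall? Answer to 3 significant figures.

Flow-weighted average: C = (193.0·1.300 + 9.010·131.0) / 202.0 = 1431/202.0 = 7.085 mg/L; combined flow 202.0 m³/s.
Travel time t = 16.5·1000 / 0.32 = 51560 s = 14.32 h.
Half-life 25 h → k = ln 2 / 25 = 0.02773 h⁻¹ = 0.6654 d⁻¹.
Applying C = C₀e^(−kt): 7.085 × 0.6723 = 4.763 mg/L.
At the second outfall, C = (202.0·4.763 + 38.50·106.0) / (202.0 + 38.50) = 20.97 mg/L.

21.0 mg/L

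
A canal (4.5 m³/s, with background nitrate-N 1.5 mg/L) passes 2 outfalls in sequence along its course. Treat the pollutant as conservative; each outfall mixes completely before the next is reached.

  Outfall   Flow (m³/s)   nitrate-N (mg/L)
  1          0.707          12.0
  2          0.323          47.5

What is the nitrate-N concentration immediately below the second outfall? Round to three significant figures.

5.53 mg/L

Outfall 1: combined Q = 5.207 m³/s; C = (4.500·1.500 + 0.7070·12.00)/5.207 = 2.926 mg/L.
Outfall 2: combined Q = 5.530 m³/s; C = (5.207·2.926 + 0.3230·47.50)/5.530 = 5.529 mg/L.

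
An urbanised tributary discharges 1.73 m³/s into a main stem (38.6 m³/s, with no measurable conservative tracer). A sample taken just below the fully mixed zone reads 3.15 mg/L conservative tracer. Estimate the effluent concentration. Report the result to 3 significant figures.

Mass balance: 38.60·0 + 1.730·Cₑ = 40.33·3.150
→ Cₑ = (40.33·3.150 − 38.60·0) / 1.730 = 73.43 mg/L.

73.4 mg/L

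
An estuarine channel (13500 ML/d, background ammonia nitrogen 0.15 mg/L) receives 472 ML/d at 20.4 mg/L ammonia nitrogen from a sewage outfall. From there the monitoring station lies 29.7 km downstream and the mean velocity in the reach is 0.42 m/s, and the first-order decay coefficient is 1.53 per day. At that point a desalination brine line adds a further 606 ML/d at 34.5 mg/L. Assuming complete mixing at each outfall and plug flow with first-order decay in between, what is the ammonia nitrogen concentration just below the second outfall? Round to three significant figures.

1.66 mg/L

Conservation of mass: C = (13500·0.1500 + 472.0·20.40) / 13970 = 11650/13970 = 0.8341 mg/L; combined flow 13970 ML/d.
Travel time t = 29.7·1000 / 0.42 = 70710 s = 19.64 h.
Decay over the reach: 0.8341·exp(−kt) = 0.8341·0.2859 = 0.2384 mg/L.
At the second outfall, C = (13970·0.2384 + 606.0·34.50) / (13970 + 606.0) = 1.663 mg/L.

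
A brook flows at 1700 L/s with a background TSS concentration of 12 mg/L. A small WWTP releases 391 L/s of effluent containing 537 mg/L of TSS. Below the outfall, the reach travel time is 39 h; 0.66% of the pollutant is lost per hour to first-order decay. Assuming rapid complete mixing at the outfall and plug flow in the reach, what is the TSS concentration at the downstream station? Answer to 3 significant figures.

85.1 mg/L

Mass balance: C = (1700·12.00 + 391.0·537.0) / 2091 = 230400/2091 = 110.2 mg/L.
0.66%/h lost → k = −ln(1 − 0.0066) = 0.006622 h⁻¹.
First-order decay: C = 110.2·exp(−k·t) = 110.2·0.7724 = 85.10 mg/L.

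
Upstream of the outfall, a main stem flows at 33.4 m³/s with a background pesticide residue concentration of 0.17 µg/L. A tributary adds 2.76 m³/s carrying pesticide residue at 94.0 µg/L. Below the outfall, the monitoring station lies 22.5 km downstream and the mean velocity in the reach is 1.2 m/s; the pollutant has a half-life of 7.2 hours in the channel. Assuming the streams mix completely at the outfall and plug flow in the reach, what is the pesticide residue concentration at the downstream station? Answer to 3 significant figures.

Flow-weighted average: C = (33.40·0.1700 + 2.760·94.00) / 36.16 = 265.1/36.16 = 7.332 µg/L.
Travel time t = 22.5·1000 / 1.2 = 18750 s = 5.208 h.
Half-life 7.2 h → k = ln 2 / 7.2 = 0.09627 h⁻¹ = 2.310 d⁻¹.
First-order decay: C = 7.332·exp(−k·t) = 7.332·0.6057 = 4.441 µg/L.

4.44 µg/L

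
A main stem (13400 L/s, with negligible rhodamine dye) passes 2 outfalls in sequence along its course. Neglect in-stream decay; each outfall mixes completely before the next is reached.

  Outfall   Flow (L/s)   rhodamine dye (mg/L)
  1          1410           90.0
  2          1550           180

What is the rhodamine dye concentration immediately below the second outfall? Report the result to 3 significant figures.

Below outfall 1: Q → 14810 L/s, C = (13400·0 + 1410·90.00)/14810 = 8.569 mg/L.
Below outfall 2: Q → 16360 L/s, C = (14810·8.569 + 1550·180.0)/16360 = 24.81 mg/L.

24.8 mg/L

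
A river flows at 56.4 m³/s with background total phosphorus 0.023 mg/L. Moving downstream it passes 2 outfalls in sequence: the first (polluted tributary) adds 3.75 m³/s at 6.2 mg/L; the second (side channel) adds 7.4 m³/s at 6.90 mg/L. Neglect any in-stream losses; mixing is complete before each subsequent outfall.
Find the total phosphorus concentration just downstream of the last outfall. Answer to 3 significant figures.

1.12 mg/L

After outfall 1: Q = 56.40 + 3.750 = 60.15 m³/s; C = (56.40·0.02300 + 3.750·6.200)/60.15 = 0.4081 mg/L.
After outfall 2: Q = 60.15 + 7.400 = 67.55 m³/s; C = (60.15·0.4081 + 7.400·6.900)/67.55 = 1.119 mg/L.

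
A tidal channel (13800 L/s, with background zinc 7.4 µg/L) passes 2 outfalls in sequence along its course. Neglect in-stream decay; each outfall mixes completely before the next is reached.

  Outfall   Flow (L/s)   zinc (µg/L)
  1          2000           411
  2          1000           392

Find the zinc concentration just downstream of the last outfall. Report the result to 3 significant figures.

Outfall 1: combined Q = 15800 L/s; C = (13800·7.400 + 2000·411.0)/15800 = 58.49 µg/L.
Outfall 2: combined Q = 16800 L/s; C = (15800·58.49 + 1000·392.0)/16800 = 78.34 µg/L.

78.3 µg/L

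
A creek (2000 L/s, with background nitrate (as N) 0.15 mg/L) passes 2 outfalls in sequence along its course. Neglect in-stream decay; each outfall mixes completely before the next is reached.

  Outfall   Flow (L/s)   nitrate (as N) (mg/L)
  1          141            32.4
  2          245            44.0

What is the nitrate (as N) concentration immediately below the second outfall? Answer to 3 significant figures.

After outfall 1: Q = 2000 + 141.0 = 2141 L/s; C = (2000·0.1500 + 141.0·32.40)/2141 = 2.274 mg/L.
After outfall 2: Q = 2141 + 245.0 = 2386 L/s; C = (2141·2.274 + 245.0·44.00)/2386 = 6.558 mg/L.

6.56 mg/L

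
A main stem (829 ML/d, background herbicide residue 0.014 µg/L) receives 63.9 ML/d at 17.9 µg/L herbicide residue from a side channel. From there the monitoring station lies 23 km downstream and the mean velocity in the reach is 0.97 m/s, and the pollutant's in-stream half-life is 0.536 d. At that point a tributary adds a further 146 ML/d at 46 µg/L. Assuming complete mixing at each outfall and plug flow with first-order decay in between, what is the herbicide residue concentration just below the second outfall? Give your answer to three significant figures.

Flow-weighted average: C = (829.0·0.01400 + 63.90·17.90) / 892.9 = 1155/892.9 = 1.294 µg/L; combined flow 892.9 ML/d.
Travel time t = 23·1000 / 0.97 = 23710 s = 6.586 h.
Half-life 0.536 d → k = ln 2 / 0.536 = 1.293 d⁻¹.
After decay, C = 1.294 × e^(−kt) = 1.294 × 0.7012 = 0.9074 µg/L.
At the second outfall, C = (892.9·0.9074 + 146.0·46.00) / (892.9 + 146.0) = 7.244 µg/L.

7.24 µg/L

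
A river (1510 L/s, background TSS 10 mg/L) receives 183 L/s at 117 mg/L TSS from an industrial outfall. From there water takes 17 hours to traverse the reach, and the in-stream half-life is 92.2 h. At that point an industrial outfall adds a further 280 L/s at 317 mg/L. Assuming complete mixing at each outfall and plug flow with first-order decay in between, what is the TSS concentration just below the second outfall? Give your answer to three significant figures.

61.3 mg/L

Mixed concentration C = ΣQC/ΣQ = (1510·10.00 + 183.0·117.0) / 1693 = 36510/1693 = 21.57 mg/L; combined flow 1693 L/s.
Half-life 92.2 h → k = ln 2 / 92.2 = 0.007518 h⁻¹ = 0.1804 d⁻¹.
Decay over the reach: 21.57·exp(−kt) = 21.57·0.8800 = 18.98 mg/L.
Second outfall: C = (1693·18.98 + 280.0·317.0)/1973 = 61.27 mg/L.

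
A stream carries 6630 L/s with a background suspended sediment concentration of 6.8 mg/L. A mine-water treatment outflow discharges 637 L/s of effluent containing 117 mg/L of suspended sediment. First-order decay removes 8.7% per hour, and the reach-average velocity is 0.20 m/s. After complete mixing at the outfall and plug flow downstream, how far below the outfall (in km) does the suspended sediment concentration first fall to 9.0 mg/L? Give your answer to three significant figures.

Conservation of mass: C = (6630·6.800 + 637.0·117.0) / 7267 = 119600/7267 = 16.46 mg/L.
8.7%/h lost → k = −ln(1 − 0.087) = 0.09102 h⁻¹.
Set 16.46·exp(−k·t) = 9.0 → t = ln(16.46/9.0)/k = 23880 s = 6.633 h.
Distance = v·t = 0.20·23880 = 4775 m = 4.775 km.

4.78 km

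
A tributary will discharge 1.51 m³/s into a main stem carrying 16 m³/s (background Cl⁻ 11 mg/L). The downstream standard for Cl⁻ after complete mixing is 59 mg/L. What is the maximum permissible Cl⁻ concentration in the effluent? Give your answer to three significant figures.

568 mg/L

At the limit, (Qr·Cr + Qe·Cₑ)/(Qr + Qe) = 59:
Cₑ = (17.51·59 − 16.00·11.00) / 1.510 = 567.6 mg/L.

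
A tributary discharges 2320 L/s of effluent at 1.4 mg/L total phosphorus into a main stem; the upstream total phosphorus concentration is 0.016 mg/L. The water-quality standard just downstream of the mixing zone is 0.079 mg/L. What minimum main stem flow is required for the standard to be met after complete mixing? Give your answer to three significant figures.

Set C_mix = 0.079: (Q·0.01600 + 2320·1.400) / (Q + 2320) = 0.079
→ Q = 2320·(1.400 − 0.079)/(0.079 − 0.01600) = 48650 L/s.

48600 L/s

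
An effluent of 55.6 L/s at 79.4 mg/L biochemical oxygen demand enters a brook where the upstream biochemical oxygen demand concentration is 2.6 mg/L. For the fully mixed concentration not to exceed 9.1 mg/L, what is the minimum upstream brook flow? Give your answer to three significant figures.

601 L/s

Set C_mix = 9.1: (Q·2.600 + 55.60·79.40) / (Q + 55.60) = 9.1
→ Q = 55.60·(79.40 − 9.1)/(9.1 − 2.600) = 601.3 L/s.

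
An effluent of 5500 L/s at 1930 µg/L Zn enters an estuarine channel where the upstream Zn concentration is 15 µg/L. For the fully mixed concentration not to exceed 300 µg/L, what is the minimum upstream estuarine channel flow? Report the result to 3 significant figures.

Set C_mix = 300: (Q·15.00 + 5500·1930) / (Q + 5500) = 300
→ Q = 5500·(1930 − 300)/(300 − 15.00) = 31460 L/s.

31500 L/s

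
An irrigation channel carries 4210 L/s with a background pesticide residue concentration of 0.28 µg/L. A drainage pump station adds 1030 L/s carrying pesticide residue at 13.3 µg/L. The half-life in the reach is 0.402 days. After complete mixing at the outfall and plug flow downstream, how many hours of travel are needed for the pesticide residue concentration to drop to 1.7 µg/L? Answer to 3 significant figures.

Conservation of mass: C = (4210·0.2800 + 1030·13.30) / 5240 = 14880/5240 = 2.839 µg/L.
Half-life 0.402 d → k = ln 2 / 0.402 = 1.724 d⁻¹.
2.839·exp(−k·t) = 1.7 → t = ln(2.839/1.7)/k = 25700 s = 7.139 h.

7.14 h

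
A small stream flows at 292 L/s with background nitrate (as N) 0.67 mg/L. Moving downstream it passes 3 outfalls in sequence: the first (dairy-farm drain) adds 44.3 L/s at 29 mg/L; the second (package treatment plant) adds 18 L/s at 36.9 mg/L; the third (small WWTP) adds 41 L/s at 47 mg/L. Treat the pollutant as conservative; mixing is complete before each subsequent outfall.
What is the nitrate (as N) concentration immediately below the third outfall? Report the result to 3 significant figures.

10.3 mg/L

Outfall 1: combined Q = 336.3 L/s; C = (292.0·0.6700 + 44.30·29.00)/336.3 = 4.402 mg/L.
Outfall 2: combined Q = 354.3 L/s; C = (336.3·4.402 + 18.00·36.90)/354.3 = 6.053 mg/L.
Outfall 3: combined Q = 395.3 L/s; C = (354.3·6.053 + 41.00·47.00)/395.3 = 10.30 mg/L.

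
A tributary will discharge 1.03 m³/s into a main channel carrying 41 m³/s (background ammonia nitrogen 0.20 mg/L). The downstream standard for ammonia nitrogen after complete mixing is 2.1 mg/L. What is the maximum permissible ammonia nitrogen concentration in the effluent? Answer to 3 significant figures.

77.7 mg/L

At the limit, (Qr·Cr + Qe·Cₑ)/(Qr + Qe) = 2.1:
Cₑ = (42.03·2.1 − 41.00·0.2000) / 1.030 = 77.73 mg/L.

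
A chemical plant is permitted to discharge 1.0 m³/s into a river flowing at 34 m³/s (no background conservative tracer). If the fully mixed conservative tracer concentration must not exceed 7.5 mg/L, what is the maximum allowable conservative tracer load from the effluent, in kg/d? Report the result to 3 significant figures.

Mass balance at the limit: 34.00·0 + 1.000·Cₑ = 35.00·7.5 → Cₑ = 262.5 mg/L.
Load = 1.000 m³/s × 262.5 g/m³ × 86 400 s/d = 22680 kg/d.

22700 kg/d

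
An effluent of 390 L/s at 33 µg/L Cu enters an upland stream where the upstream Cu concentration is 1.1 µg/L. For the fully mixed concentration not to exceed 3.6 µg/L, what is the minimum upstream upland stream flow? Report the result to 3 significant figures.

4590 L/s

Set C_mix = 3.6: (Q·1.100 + 390.0·33.00) / (Q + 390.0) = 3.6
→ Q = 390.0·(33.00 − 3.6)/(3.6 − 1.100) = 4586 L/s.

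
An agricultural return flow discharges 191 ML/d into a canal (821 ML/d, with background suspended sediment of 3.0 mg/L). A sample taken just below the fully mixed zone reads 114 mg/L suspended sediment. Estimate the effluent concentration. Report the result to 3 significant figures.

Mass balance: 821.0·3.000 + 191.0·Cₑ = 1012·114.0
→ Cₑ = (1012·114.0 − 821.0·3.000) / 191.0 = 591.1 mg/L.

591 mg/L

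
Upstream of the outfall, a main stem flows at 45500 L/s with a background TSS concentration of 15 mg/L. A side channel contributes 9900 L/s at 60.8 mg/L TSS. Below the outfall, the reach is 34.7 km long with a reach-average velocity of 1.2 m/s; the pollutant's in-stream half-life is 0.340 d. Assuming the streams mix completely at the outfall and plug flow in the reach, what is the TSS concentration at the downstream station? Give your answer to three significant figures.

11.7 mg/L

Flow-weighted average: C = (45500·15.00 + 9900·60.80) / 55400 = 1284000/55400 = 23.18 mg/L.
Travel time t = 34.7·1000 / 1.2 = 28920 s = 8.032 h.
Half-life 0.340 d → k = ln 2 / 0.340 = 2.039 d⁻¹.
First-order decay: C = 23.18·exp(−k·t) = 23.18·0.5054 = 11.72 mg/L.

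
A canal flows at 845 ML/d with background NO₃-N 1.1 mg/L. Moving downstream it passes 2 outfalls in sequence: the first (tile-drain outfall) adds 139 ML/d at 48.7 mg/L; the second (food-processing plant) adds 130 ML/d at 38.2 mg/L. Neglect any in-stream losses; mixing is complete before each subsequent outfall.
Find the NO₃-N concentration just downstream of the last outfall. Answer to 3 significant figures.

After outfall 1: Q = 845.0 + 139.0 = 984.0 ML/d; C = (845.0·1.100 + 139.0·48.70)/984.0 = 7.824 mg/L.
After outfall 2: Q = 984.0 + 130.0 = 1114 ML/d; C = (984.0·7.824 + 130.0·38.20)/1114 = 11.37 mg/L.

11.4 mg/L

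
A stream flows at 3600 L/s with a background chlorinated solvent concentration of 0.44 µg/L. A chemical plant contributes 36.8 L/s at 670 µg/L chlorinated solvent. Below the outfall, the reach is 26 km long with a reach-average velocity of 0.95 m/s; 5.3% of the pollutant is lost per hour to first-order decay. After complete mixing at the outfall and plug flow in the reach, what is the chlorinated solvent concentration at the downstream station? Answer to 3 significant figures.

Conservation of mass: C = (3600·0.4400 + 36.80·670.0) / 3637 = 26240/3637 = 7.215 µg/L.
Travel time t = 26·1000 / 0.95 = 27370 s = 7.602 h.
5.3%/h lost → k = −ln(1 − 0.053) = 0.05446 h⁻¹.
Applying C = C₀e^(−kt): 7.215 × 0.6610 = 4.769 µg/L.

4.77 µg/L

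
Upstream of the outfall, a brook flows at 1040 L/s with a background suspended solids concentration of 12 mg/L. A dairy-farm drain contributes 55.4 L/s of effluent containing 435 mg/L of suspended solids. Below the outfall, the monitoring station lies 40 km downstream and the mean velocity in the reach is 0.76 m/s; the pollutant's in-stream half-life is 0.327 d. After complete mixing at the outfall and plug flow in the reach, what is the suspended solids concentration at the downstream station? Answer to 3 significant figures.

After mixing, C = (1040·12.00 + 55.40·435.0) / 1095 = 36580/1095 = 33.39 mg/L.
Travel time t = 40·1000 / 0.76 = 52630 s = 14.62 h.
Half-life 0.327 d → k = ln 2 / 0.327 = 2.120 d⁻¹.
Decay over the reach: 33.39·exp(−kt) = 33.39·0.2749 = 9.181 mg/L.

9.18 mg/L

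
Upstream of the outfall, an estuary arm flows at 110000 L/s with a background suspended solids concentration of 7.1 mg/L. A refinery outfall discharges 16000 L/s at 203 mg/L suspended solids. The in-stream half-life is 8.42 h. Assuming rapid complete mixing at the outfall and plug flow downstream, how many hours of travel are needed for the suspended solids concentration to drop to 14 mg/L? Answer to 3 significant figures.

Flow-weighted average: C = (110000·7.100 + 16000·203.0) / 126000 = 4029000/126000 = 31.98 mg/L.
Half-life 8.42 h → k = ln 2 / 8.42 = 0.08232 h⁻¹ = 1.976 d⁻¹.
31.98·exp(−k·t) = 14 → t = ln(31.98/14)/k = 36120 s = 10.03 h.

10.0 h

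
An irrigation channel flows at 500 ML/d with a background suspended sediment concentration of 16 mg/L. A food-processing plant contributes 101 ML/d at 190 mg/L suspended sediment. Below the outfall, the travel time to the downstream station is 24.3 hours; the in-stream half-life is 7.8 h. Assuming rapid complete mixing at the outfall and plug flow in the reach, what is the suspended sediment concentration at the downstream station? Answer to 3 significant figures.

Mass balance: C = (500.0·16.00 + 101.0·190.0) / 601.0 = 27190/601.0 = 45.24 mg/L.
Half-life 7.8 h → k = ln 2 / 7.8 = 0.08887 h⁻¹ = 2.133 d⁻¹.
After decay, C = 45.24 × e^(−kt) = 45.24 × 0.1154 = 5.220 mg/L.

5.22 mg/L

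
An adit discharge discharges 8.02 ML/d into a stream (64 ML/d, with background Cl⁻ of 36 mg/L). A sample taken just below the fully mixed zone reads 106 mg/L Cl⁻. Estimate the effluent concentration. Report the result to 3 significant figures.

665 mg/L

Mass balance: 64.00·36.00 + 8.020·Cₑ = 72.02·106.0
→ Cₑ = (72.02·106.0 − 64.00·36.00) / 8.020 = 664.6 mg/L.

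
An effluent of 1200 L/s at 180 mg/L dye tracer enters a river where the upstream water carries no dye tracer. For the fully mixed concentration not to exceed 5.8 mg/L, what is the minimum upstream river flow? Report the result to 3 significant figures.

36000 L/s

Set C_mix = 5.8: (Q·0 + 1200·180.0) / (Q + 1200) = 5.8
→ Q = 1200·(180.0 − 5.8)/(5.8 − 0) = 36040 L/s.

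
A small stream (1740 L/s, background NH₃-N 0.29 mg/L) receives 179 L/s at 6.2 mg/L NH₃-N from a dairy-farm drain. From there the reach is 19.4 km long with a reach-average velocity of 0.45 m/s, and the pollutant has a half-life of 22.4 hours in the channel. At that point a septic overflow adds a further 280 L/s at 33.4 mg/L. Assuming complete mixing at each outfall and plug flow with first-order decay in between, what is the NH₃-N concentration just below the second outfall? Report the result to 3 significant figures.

Mixed concentration C = ΣQC/ΣQ = (1740·0.2900 + 179.0·6.200) / 1919 = 1614/1919 = 0.8413 mg/L; combined flow 1919 L/s.
Travel time t = 19.4·1000 / 0.45 = 43110 s = 11.98 h.
Half-life 22.4 h → k = ln 2 / 22.4 = 0.03094 h⁻¹ = 0.7427 d⁻¹.
After decay, C = 0.8413 × e^(−kt) = 0.8413 × 0.6903 = 0.5808 mg/L.
Second outfall: C = (1919·0.5808 + 280.0·33.40)/2199 = 4.760 mg/L.

4.76 mg/L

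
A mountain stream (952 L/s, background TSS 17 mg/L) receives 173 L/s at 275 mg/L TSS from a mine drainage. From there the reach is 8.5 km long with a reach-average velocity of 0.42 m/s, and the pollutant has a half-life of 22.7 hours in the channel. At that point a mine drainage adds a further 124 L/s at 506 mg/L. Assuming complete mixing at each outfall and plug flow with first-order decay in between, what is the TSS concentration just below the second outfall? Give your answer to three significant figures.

93.2 mg/L

Mass balance: C = (952.0·17.00 + 173.0·275.0) / 1125 = 63760/1125 = 56.67 mg/L; combined flow 1125 L/s.
Travel time t = 8.5·1000 / 0.42 = 20240 s = 5.622 h.
Half-life 22.7 h → k = ln 2 / 22.7 = 0.03054 h⁻¹ = 0.7328 d⁻¹.
After decay, C = 56.67 × e^(−kt) = 56.67 × 0.8423 = 47.74 mg/L.
At the second outfall, C = (1125·47.74 + 124.0·506.0) / (1125 + 124.0) = 93.23 mg/L.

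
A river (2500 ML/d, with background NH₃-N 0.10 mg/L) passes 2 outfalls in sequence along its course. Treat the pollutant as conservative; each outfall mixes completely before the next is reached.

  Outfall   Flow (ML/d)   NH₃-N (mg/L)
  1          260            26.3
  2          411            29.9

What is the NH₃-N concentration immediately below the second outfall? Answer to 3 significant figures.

6.11 mg/L

After outfall 1: Q = 2500 + 260.0 = 2760 ML/d; C = (2500·0.1000 + 260.0·26.30)/2760 = 2.568 mg/L.
After outfall 2: Q = 2760 + 411.0 = 3171 ML/d; C = (2760·2.568 + 411.0·29.90)/3171 = 6.111 mg/L.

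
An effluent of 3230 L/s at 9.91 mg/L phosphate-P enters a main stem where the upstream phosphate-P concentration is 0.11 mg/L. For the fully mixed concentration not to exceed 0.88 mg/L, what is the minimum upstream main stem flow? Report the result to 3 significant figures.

Set C_mix = 0.88: (Q·0.1100 + 3230·9.910) / (Q + 3230) = 0.88
→ Q = 3230·(9.910 − 0.88)/(0.88 − 0.1100) = 37880 L/s.

37900 L/s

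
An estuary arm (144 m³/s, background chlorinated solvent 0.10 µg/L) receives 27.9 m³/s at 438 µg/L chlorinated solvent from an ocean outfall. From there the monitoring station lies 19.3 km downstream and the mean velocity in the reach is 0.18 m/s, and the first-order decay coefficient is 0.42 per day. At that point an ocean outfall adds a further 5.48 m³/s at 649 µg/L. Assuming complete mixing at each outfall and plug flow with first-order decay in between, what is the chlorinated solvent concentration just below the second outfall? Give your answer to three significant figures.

Flow-weighted average: C = (144.0·0.1000 + 27.90·438.0) / 171.9 = 12230/171.9 = 71.17 µg/L; combined flow 171.9 m³/s.
Travel time t = 19.3·1000 / 0.18 = 107200 s = 29.78 h.
First-order decay: C = 71.17·exp(−k·t) = 71.17·0.5938 = 42.26 µg/L.
At the second outfall, C = (171.9·42.26 + 5.480·649.0) / (171.9 + 5.480) = 61.01 µg/L.

61.0 µg/L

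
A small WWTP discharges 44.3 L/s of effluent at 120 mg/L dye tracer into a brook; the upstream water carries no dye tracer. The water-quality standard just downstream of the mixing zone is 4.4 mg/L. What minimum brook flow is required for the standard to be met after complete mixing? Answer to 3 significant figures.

Set C_mix = 4.4: (Q·0 + 44.30·120.0) / (Q + 44.30) = 4.4
→ Q = 44.30·(120.0 − 4.4)/(4.4 − 0) = 1164 L/s.

1160 L/s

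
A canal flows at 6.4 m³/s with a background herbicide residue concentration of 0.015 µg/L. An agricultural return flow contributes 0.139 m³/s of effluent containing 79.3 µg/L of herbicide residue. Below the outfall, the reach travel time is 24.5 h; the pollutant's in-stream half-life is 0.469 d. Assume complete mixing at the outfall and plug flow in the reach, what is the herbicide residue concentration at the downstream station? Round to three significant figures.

0.376 µg/L

Flow-weighted average: C = (6.400·0.01500 + 0.1390·79.30) / 6.539 = 11.12/6.539 = 1.700 µg/L.
Half-life 0.469 d → k = ln 2 / 0.469 = 1.478 d⁻¹.
First-order decay: C = 1.700·exp(−k·t) = 1.700·0.2212 = 0.3761 µg/L.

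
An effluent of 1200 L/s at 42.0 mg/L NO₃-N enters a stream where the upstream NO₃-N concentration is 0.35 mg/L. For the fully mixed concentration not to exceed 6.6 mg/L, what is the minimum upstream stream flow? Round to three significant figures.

Set C_mix = 6.6: (Q·0.3500 + 1200·42.00) / (Q + 1200) = 6.6
→ Q = 1200·(42.00 − 6.6)/(6.6 − 0.3500) = 6797 L/s.

6800 L/s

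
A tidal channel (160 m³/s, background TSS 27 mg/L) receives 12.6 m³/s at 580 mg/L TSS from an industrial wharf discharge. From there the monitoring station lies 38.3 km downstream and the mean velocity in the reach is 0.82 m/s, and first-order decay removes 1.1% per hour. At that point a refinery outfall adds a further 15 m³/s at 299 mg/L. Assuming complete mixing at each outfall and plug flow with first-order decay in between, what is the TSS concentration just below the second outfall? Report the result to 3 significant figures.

77.6 mg/L

After mixing, C = (160.0·27.00 + 12.60·580.0) / 172.6 = 11630/172.6 = 67.37 mg/L; combined flow 172.6 m³/s.
Travel time t = 38.3·1000 / 0.82 = 46710 s = 12.97 h.
1.1%/h lost → k = −ln(1 − 0.011) = 0.01106 h⁻¹.
First-order decay: C = 67.37·exp(−k·t) = 67.37·0.8663 = 58.36 mg/L.
At the second outfall, C = (172.6·58.36 + 15.00·299.0) / (172.6 + 15.00) = 77.60 mg/L.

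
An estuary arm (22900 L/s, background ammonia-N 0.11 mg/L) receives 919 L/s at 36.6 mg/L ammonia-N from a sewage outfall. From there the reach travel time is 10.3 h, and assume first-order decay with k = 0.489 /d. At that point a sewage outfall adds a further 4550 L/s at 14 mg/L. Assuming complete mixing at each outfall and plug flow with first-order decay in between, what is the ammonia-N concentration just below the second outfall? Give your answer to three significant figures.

3.28 mg/L

After mixing, C = (22900·0.1100 + 919.0·36.60) / 23820 = 36150/23820 = 1.518 mg/L; combined flow 23820 L/s.
First-order decay: C = 1.518·exp(−k·t) = 1.518·0.8107 = 1.231 mg/L.
At the second outfall, C = (23820·1.231 + 4550·14.00) / (23820 + 4550) = 3.279 mg/L.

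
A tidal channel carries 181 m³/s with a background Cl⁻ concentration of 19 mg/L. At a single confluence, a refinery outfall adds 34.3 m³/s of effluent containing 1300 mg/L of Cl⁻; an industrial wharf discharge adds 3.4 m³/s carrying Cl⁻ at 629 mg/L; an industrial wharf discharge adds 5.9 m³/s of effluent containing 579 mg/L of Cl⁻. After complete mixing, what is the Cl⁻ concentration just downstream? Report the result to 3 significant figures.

Conservation of mass: C = (181.0·19.00 + 34.30·1300 + 3.400·629.0 + 5.900·579.0) / 224.6 = 53580/224.6 = 238.6 mg/L.

239 mg/L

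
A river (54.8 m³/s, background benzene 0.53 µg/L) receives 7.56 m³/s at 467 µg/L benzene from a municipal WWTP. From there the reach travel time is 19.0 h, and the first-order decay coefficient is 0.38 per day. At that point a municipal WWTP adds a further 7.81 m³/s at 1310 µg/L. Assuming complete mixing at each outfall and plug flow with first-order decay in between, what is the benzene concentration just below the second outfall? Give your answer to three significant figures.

183 µg/L

Mixed concentration C = ΣQC/ΣQ = (54.80·0.5300 + 7.560·467.0) / 62.36 = 3560/62.36 = 57.08 µg/L; combined flow 62.36 m³/s.
Decay over the reach: 57.08·exp(−kt) = 57.08·0.7402 = 42.25 µg/L.
Second outfall: C = (62.36·42.25 + 7.810·1310)/70.17 = 183.4 µg/L.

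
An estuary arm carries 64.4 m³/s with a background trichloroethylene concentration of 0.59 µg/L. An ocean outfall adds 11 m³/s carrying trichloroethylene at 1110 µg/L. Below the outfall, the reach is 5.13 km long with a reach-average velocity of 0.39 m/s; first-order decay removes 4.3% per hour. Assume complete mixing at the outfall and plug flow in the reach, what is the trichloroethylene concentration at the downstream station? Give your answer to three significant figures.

Conservation of mass: C = (64.40·0.5900 + 11.00·1110) / 75.40 = 12250/75.40 = 162.4 µg/L.
Travel time t = 5.13·1000 / 0.39 = 13150 s = 3.654 h.
4.3%/h lost → k = −ln(1 − 0.043) = 0.04395 h⁻¹.
After decay, C = 162.4 × e^(−kt) = 162.4 × 0.8516 = 138.3 µg/L.

138 µg/L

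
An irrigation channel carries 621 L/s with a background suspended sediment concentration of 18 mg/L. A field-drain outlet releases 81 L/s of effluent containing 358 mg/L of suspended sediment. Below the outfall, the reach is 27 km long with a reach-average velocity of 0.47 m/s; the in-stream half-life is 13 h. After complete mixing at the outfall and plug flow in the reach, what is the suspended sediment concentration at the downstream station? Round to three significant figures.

24.4 mg/L

Mass balance: C = (621.0·18.00 + 81.00·358.0) / 702.0 = 40180/702.0 = 57.23 mg/L.
Travel time t = 27·1000 / 0.47 = 57450 s = 15.96 h.
Half-life 13 h → k = ln 2 / 13 = 0.05332 h⁻¹ = 1.280 d⁻¹.
Decay over the reach: 57.23·exp(−kt) = 57.23·0.4271 = 24.44 mg/L.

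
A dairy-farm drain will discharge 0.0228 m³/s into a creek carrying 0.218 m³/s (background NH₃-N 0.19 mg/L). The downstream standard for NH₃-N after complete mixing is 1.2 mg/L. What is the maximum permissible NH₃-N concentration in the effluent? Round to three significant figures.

At the limit, (Qr·Cr + Qe·Cₑ)/(Qr + Qe) = 1.2:
Cₑ = (0.2408·1.2 − 0.2180·0.1900) / 0.02280 = 10.86 mg/L.

10.9 mg/L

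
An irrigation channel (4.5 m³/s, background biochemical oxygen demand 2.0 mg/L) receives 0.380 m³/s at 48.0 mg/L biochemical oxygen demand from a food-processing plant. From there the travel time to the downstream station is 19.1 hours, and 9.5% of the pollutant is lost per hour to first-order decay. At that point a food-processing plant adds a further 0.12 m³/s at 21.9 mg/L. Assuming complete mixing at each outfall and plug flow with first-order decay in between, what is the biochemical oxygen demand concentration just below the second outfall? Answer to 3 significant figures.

1.34 mg/L

Mass balance: C = (4.500·2.000 + 0.3800·48.00) / 4.880 = 27.24/4.880 = 5.582 mg/L; combined flow 4.880 m³/s.
9.5%/h lost → k = −ln(1 − 0.095) = 0.09982 h⁻¹.
Applying C = C₀e^(−kt): 5.582 × 0.1486 = 0.8294 mg/L.
At the second outfall, C = (4.880·0.8294 + 0.1200·21.90) / (4.880 + 0.1200) = 1.335 mg/L.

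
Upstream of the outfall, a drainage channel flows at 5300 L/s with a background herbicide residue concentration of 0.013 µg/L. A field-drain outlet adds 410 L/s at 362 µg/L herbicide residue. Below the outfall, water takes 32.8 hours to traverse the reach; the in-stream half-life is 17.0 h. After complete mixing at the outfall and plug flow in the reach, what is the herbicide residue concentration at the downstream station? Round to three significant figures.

6.83 µg/L

Flow-weighted average: C = (5300·0.01300 + 410.0·362.0) / 5710 = 148500/5710 = 26.01 µg/L.
Half-life 17.0 h → k = ln 2 / 17.0 = 0.04077 h⁻¹ = 0.9786 d⁻¹.
Decay over the reach: 26.01·exp(−kt) = 26.01·0.2625 = 6.827 µg/L.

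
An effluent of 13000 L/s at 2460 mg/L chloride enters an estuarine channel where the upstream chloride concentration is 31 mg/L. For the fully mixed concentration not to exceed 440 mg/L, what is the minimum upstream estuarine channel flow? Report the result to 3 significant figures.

Set C_mix = 440: (Q·31.00 + 13000·2460) / (Q + 13000) = 440
→ Q = 13000·(2460 − 440)/(440 − 31.00) = 64210 L/s.

64200 L/s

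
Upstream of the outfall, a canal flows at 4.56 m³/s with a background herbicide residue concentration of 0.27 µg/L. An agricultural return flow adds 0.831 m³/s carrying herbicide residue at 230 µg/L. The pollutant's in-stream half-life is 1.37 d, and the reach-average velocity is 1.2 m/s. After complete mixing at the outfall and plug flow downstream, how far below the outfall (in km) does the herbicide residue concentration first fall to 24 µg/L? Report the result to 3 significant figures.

Mass balance: C = (4.560·0.2700 + 0.8310·230.0) / 5.391 = 192.4/5.391 = 35.68 µg/L.
Half-life 1.37 d → k = ln 2 / 1.37 = 0.5059 d⁻¹.
Set 35.68·exp(−k·t) = 24 → t = ln(35.68/24)/k = 67730 s = 18.81 h.
Distance = v·t = 1.2·67730 = 81270 m = 81.27 km.

81.3 km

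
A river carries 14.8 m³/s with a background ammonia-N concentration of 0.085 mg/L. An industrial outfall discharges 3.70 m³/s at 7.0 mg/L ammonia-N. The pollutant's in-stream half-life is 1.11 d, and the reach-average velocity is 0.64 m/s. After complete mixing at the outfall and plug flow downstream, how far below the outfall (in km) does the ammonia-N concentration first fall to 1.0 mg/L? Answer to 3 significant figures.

34.0 km

Conservation of mass: C = (14.80·0.08500 + 3.700·7.000) / 18.50 = 27.16/18.50 = 1.468 mg/L.
Half-life 1.11 d → k = ln 2 / 1.11 = 0.6245 d⁻¹.
Set 1.468·exp(−k·t) = 1.0 → t = ln(1.468/1.0)/k = 53120 s = 14.75 h.
Distance = v·t = 0.64·53120 = 33990 m = 33.99 km.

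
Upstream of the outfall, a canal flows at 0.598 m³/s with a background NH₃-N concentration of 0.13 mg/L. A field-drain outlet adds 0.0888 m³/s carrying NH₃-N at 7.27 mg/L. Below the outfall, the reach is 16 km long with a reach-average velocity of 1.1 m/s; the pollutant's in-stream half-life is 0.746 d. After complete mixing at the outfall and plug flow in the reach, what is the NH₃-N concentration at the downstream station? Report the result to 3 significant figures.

0.901 mg/L

After mixing, C = (0.5980·0.1300 + 0.08880·7.270) / 0.6868 = 0.7233/0.6868 = 1.053 mg/L.
Travel time t = 16·1000 / 1.1 = 14550 s = 4.040 h.
Half-life 0.746 d → k = ln 2 / 0.746 = 0.9292 d⁻¹.
Applying C = C₀e^(−kt): 1.053 × 0.8552 = 0.9007 mg/L.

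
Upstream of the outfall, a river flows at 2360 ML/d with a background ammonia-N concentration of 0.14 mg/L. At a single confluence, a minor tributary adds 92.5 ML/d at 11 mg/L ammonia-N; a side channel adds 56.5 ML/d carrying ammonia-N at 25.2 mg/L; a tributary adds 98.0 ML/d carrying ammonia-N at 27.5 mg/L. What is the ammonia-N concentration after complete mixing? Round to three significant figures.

After mixing, C = (2360·0.1400 + 92.50·11.00 + 56.50·25.20 + 98.00·27.50) / 2607 = 5467/2607 = 2.097 mg/L.

2.10 mg/L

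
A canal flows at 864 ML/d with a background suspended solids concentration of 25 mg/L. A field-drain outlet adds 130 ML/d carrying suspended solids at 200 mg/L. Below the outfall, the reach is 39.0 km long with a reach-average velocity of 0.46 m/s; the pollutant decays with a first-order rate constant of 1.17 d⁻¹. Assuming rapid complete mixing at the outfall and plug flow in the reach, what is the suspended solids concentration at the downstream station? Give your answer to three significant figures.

Mass balance: C = (864.0·25.00 + 130.0·200.0) / 994.0 = 47600/994.0 = 47.89 mg/L.
Travel time t = 39.0·1000 / 0.46 = 84780 s = 23.55 h.
Decay over the reach: 47.89·exp(−kt) = 47.89·0.3172 = 15.19 mg/L.

15.2 mg/L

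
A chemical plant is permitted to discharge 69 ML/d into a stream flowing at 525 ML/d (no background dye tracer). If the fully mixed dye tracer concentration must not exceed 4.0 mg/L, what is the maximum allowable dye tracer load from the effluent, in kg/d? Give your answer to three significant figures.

Mass balance at the limit: 525.0·0 + 69.00·Cₑ = 594.0·4.0 → Cₑ = 34.43 mg/L.
69.00 ML/d = 0.7986 m³/s. Load = 0.7986 m³/s × 34.43 g/m³ × 86 400 s/d = 2376 kg/d.

2380 kg/d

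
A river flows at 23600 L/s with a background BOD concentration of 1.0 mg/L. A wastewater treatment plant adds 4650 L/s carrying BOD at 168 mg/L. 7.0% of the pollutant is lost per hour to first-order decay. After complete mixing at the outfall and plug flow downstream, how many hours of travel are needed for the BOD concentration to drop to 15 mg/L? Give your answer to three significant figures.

After mixing, C = (23600·1.000 + 4650·168.0) / 28250 = 804800/28250 = 28.49 mg/L.
7.0%/h lost → k = −ln(1 − 0.07) = 0.07257 h⁻¹.
28.49·exp(−k·t) = 15 → t = ln(28.49/15)/k = 31820 s = 8.839 h.

8.84 h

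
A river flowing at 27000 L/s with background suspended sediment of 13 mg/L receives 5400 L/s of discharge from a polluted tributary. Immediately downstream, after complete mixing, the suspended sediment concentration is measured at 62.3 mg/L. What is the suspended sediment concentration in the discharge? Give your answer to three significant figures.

Mass balance: 27000·13.00 + 5400·Cₑ = 32400·62.30
→ Cₑ = (32400·62.30 − 27000·13.00) / 5400 = 308.8 mg/L.

309 mg/L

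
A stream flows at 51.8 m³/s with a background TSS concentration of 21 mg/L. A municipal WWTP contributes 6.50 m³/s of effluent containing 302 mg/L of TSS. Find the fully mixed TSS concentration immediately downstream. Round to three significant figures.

Mass balance: C = (51.80·21.00 + 6.500·302.0) / 58.30 = 3051/58.30 = 52.33 mg/L.

52.3 mg/L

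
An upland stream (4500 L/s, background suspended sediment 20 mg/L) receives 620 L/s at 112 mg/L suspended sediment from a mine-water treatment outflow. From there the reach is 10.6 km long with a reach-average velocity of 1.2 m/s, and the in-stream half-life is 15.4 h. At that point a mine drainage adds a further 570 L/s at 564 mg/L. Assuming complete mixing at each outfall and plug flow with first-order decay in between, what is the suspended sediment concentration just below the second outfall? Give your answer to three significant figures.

81.6 mg/L

After mixing, C = (4500·20.00 + 620.0·112.0) / 5120 = 159400/5120 = 31.14 mg/L; combined flow 5120 L/s.
Travel time t = 10.6·1000 / 1.2 = 8833 s = 2.454 h.
Half-life 15.4 h → k = ln 2 / 15.4 = 0.04501 h⁻¹ = 1.080 d⁻¹.
Applying C = C₀e^(−kt): 31.14 × 0.8954 = 27.88 mg/L.
At the second outfall, C = (5120·27.88 + 570.0·564.0) / (5120 + 570.0) = 81.59 mg/L.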